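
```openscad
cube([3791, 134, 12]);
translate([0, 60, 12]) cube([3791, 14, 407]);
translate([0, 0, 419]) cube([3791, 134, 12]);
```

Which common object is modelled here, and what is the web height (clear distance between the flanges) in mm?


An I-beam. The web height is 407 mm.

Two wide flanges with a thin centred web — an I-beam. Overall 431 mm minus two 12 mm flanges gives a web of 431 − 2·12 = 407 mm.


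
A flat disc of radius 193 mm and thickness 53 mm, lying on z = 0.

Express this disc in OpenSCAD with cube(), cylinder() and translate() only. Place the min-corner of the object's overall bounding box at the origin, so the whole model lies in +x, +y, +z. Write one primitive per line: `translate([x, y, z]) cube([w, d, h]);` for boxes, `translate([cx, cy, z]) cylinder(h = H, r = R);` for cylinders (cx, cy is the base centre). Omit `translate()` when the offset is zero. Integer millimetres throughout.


translate([193, 193, 0]) cylinder(h = 53, r = 193);


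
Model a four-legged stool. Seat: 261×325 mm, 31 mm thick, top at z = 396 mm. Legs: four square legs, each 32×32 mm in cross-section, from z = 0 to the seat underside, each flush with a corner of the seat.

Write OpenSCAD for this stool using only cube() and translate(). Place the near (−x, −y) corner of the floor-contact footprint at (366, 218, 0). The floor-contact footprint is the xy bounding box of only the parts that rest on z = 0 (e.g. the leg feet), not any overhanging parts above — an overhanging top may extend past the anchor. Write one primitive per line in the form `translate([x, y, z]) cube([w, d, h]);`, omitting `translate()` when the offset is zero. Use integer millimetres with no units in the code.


translate([366, 218, 365]) cube([261, 325, 31]);
translate([366, 218, 0]) cube([32, 32, 365]);
translate([595, 218, 0]) cube([32, 32, 365]);
translate([366, 511, 0]) cube([32, 32, 365]);
translate([595, 511, 0]) cube([32, 32, 365]);


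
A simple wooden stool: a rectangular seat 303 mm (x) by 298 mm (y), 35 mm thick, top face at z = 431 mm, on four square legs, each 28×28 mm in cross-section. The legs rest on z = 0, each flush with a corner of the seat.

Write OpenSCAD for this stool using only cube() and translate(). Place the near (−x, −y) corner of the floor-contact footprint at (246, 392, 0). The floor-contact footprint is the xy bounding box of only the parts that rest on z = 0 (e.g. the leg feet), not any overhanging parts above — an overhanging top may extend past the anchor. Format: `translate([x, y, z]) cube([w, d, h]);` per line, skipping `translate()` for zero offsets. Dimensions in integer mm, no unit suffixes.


translate([246, 392, 396]) cube([303, 298, 35]);
translate([246, 392, 0]) cube([28, 28, 396]);
translate([521, 392, 0]) cube([28, 28, 396]);
translate([246, 662, 0]) cube([28, 28, 396]);
translate([521, 662, 0]) cube([28, 28, 396]);


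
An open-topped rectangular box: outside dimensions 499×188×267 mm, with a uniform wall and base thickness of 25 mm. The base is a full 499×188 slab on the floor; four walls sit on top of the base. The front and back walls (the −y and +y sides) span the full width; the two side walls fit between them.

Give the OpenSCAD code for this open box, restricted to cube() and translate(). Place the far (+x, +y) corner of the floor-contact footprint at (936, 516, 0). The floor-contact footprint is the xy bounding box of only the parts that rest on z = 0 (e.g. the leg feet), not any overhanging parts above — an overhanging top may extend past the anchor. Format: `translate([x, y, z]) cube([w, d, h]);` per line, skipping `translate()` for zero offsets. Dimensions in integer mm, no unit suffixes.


translate([437, 328, 0]) cube([499, 188, 25]);
translate([437, 328, 25]) cube([499, 25, 242]);
translate([437, 491, 25]) cube([499, 25, 242]);
translate([437, 353, 25]) cube([25, 138, 242]);
translate([911, 353, 25]) cube([25, 138, 242]);


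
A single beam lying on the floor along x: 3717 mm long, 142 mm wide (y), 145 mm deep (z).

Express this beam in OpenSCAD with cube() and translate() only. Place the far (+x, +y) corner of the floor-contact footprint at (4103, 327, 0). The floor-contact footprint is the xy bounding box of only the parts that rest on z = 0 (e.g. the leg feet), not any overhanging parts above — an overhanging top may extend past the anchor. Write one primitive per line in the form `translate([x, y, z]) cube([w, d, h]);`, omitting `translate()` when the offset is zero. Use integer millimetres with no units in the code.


translate([386, 185, 0]) cube([3717, 142, 145]);


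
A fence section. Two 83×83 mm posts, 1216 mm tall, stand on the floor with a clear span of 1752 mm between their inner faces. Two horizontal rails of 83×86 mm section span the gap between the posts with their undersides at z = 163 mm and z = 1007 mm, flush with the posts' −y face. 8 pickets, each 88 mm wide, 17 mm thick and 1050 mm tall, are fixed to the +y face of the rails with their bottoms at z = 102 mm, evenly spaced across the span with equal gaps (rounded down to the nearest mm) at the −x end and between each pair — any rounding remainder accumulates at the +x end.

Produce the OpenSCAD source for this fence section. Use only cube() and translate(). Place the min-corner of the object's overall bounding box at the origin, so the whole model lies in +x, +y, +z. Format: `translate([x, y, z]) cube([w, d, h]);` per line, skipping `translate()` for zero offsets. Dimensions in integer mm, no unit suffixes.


cube([83, 83, 1216]);
translate([1835, 0, 0]) cube([83, 83, 1216]);
translate([83, 0, 163]) cube([1752, 83, 86]);
translate([83, 0, 1007]) cube([1752, 83, 86]);
translate([199, 83, 102]) cube([88, 17, 1050]);
translate([403, 83, 102]) cube([88, 17, 1050]);
translate([607, 83, 102]) cube([88, 17, 1050]);
translate([811, 83, 102]) cube([88, 17, 1050]);
translate([1015, 83, 102]) cube([88, 17, 1050]);
translate([1219, 83, 102]) cube([88, 17, 1050]);
translate([1423, 83, 102]) cube([88, 17, 1050]);
translate([1627, 83, 102]) cube([88, 17, 1050]);


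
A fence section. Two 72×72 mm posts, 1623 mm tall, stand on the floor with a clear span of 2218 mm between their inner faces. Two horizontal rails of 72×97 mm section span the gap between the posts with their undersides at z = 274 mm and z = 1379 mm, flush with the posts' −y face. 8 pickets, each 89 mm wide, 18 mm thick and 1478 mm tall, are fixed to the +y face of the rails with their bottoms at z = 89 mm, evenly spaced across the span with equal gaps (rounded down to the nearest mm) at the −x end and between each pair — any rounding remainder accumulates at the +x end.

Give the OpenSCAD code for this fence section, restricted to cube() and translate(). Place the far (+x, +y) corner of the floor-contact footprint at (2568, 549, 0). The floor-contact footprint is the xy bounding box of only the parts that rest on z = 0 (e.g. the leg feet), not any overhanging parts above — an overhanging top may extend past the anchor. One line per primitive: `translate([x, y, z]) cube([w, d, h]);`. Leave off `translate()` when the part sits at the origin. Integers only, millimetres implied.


translate([206, 477, 0]) cube([72, 72, 1623]);
translate([2496, 477, 0]) cube([72, 72, 1623]);
translate([278, 477, 274]) cube([2218, 72, 97]);
translate([278, 477, 1379]) cube([2218, 72, 97]);
translate([445, 549, 89]) cube([89, 18, 1478]);
translate([701, 549, 89]) cube([89, 18, 1478]);
translate([957, 549, 89]) cube([89, 18, 1478]);
translate([1213, 549, 89]) cube([89, 18, 1478]);
translate([1469, 549, 89]) cube([89, 18, 1478]);
translate([1725, 549, 89]) cube([89, 18, 1478]);
translate([1981, 549, 89]) cube([89, 18, 1478]);
translate([2237, 549, 89]) cube([89, 18, 1478]);


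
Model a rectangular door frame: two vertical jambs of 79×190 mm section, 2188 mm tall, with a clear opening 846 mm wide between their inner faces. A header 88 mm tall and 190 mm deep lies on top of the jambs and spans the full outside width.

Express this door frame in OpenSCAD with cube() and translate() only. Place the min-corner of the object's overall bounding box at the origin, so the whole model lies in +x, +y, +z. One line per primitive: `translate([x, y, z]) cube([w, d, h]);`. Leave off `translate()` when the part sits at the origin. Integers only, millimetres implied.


cube([79, 190, 2188]);
translate([925, 0, 0]) cube([79, 190, 2188]);
translate([0, 0, 2188]) cube([1004, 190, 88]);


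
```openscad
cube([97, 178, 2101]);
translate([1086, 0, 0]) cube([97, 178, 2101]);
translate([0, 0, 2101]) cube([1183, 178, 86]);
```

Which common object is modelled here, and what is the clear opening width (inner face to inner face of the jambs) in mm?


A door frame. The clear opening width is 989 mm.

Two 2101 mm tall posts with a header on top — a door frame. The left jamb is 97 mm wide at x = 0; the right jamb starts at x = 1086. The clear opening is 1086 − 97 = 989 mm.


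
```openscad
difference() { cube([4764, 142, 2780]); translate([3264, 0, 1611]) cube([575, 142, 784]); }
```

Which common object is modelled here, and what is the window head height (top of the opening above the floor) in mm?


A wall with a window opening. The window head height is 2395 mm.

A wall with a rectangular opening subtracted — a window. Sill at z = 1611, opening 784 mm tall, so the head is at 1611 + 784 = 2395 mm.


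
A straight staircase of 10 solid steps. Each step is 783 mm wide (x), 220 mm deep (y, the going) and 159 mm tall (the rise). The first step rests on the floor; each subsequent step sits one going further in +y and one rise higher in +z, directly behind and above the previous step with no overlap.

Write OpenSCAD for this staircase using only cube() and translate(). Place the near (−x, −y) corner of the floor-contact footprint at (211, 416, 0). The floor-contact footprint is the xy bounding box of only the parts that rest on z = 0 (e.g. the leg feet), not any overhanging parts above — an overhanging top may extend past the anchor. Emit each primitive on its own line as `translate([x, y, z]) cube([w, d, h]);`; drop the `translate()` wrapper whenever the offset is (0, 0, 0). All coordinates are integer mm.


translate([211, 416, 0]) cube([783, 220, 159]);
translate([211, 636, 159]) cube([783, 220, 159]);
translate([211, 856, 318]) cube([783, 220, 159]);
translate([211, 1076, 477]) cube([783, 220, 159]);
translate([211, 1296, 636]) cube([783, 220, 159]);
translate([211, 1516, 795]) cube([783, 220, 159]);
translate([211, 1736, 954]) cube([783, 220, 159]);
translate([211, 1956, 1113]) cube([783, 220, 159]);
translate([211, 2176, 1272]) cube([783, 220, 159]);
translate([211, 2396, 1431]) cube([783, 220, 159]);


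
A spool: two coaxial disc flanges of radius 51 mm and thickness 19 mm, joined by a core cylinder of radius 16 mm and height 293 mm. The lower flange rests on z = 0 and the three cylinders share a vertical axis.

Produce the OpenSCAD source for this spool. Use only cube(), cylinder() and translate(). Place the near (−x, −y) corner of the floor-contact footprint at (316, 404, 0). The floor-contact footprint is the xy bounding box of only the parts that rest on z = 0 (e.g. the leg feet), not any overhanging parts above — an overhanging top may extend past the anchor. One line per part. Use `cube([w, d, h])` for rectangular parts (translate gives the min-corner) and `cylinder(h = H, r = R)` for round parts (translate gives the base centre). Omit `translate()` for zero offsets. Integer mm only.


translate([367, 455, 0]) cylinder(h = 19, r = 51);
translate([367, 455, 19]) cylinder(h = 293, r = 16);
translate([367, 455, 312]) cylinder(h = 19, r = 51);


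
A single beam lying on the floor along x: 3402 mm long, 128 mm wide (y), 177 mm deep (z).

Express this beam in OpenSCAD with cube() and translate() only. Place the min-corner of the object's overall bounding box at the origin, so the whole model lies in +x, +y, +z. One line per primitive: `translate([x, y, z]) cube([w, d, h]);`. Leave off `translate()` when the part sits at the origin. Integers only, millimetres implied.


cube([3402, 128, 177]);


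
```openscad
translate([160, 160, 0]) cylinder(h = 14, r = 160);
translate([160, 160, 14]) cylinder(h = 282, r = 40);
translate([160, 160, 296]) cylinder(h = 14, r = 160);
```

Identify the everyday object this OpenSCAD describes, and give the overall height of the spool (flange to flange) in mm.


A spool. The overall height is 310 mm.

Three coaxial cylinders, large–small–large — a spool. Two 14 mm flanges and a 282 mm core give 14 + 282 + 14 = 310 mm.


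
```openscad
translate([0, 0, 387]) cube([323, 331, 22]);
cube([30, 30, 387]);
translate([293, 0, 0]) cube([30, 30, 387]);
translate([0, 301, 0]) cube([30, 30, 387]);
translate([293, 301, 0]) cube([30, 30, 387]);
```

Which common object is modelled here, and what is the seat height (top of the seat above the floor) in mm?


A stool. The seat height is 409 mm.

A 323×331×22 slab at z = 387 on four corner posts — a stool. The seat top is 387 + 22 = 409 mm.


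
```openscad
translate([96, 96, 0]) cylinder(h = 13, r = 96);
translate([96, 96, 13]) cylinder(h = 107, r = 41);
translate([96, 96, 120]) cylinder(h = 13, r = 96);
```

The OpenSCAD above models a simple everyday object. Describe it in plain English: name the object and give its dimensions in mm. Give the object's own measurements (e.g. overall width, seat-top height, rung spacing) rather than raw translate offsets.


A spool: two coaxial disc flanges of radius 96 mm and thickness 13 mm, joined by a core cylinder of radius 41 mm and height 107 mm. The lower flange rests on z = 0 and the three cylinders share a vertical axis.


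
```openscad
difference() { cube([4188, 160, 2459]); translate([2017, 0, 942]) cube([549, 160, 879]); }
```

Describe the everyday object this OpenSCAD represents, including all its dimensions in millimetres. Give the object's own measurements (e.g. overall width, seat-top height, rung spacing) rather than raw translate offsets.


A wall 4188 mm long (x), 160 mm thick (y), 2459 mm tall, with a rectangular window opening cut through it. The opening is 549 mm wide and 879 mm tall; its sill is at z = 942 mm and its near (−x) edge is 2017 mm from the wall's −x end. The opening passes through the full wall thickness.


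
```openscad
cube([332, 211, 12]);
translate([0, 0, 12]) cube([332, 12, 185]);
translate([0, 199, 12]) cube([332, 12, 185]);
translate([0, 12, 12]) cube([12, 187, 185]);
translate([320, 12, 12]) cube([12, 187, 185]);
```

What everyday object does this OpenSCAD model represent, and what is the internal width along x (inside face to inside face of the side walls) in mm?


An open box. The internal width is 308 mm.

A 332×211 base slab with four walls standing on it — an open box. The base is 332 mm wide and the walls are 12 mm thick, so the internal width is 332 − 2 × 12 = 308 mm.


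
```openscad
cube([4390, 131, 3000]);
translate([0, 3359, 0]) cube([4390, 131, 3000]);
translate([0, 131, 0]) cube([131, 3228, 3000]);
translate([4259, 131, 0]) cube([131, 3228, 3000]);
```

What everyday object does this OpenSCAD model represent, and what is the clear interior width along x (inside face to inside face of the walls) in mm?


A house (or room) frame. The interior width is 4128 mm.

Four 3000 mm walls enclosing a rectangle with no floor or roof — a room or house frame. Outside width is 4390 mm and wall thickness is 131 mm, so the interior width is 4390 − 2 × 131 = 4128 mm.


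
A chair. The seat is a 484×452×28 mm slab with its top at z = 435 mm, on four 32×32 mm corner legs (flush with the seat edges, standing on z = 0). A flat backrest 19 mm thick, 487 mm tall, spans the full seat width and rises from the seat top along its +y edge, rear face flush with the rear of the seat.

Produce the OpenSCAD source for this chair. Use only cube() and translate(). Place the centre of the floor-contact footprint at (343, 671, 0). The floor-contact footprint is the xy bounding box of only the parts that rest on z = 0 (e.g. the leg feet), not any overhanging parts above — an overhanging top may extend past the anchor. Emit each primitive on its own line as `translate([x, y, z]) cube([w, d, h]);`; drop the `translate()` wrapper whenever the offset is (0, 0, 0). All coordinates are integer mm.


// leg_h = 435 - 28 = 407
translate([101, 445, 407]) cube([484, 452, 28]);
translate([101, 445, 0]) cube([32, 32, 407]);
translate([553, 445, 0]) cube([32, 32, 407]);
translate([101, 865, 0]) cube([32, 32, 407]);
translate([553, 865, 0]) cube([32, 32, 407]);
translate([101, 878, 435]) cube([484, 19, 487]);


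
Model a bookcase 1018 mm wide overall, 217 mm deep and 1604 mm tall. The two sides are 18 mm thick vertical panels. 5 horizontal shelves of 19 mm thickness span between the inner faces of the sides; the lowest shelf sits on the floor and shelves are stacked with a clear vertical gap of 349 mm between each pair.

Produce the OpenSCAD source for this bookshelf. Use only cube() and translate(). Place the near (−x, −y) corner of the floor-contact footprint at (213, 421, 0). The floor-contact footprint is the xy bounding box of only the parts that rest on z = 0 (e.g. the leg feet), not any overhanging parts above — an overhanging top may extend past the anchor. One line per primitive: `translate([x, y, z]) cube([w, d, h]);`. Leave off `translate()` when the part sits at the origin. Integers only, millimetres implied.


translate([213, 421, 0]) cube([18, 217, 1604]);
translate([1213, 421, 0]) cube([18, 217, 1604]);
translate([231, 421, 0]) cube([982, 217, 19]);
translate([231, 421, 368]) cube([982, 217, 19]);
translate([231, 421, 736]) cube([982, 217, 19]);
translate([231, 421, 1104]) cube([982, 217, 19]);
translate([231, 421, 1472]) cube([982, 217, 19]);


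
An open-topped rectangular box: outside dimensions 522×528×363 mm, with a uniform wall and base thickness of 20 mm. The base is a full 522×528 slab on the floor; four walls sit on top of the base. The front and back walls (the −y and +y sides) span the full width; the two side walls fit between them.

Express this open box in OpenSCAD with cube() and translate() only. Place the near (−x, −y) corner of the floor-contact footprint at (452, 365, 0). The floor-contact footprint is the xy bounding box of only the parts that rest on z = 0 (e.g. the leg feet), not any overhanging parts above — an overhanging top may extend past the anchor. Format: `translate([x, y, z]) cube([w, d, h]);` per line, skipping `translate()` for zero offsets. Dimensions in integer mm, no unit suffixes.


translate([452, 365, 0]) cube([522, 528, 20]);
translate([452, 365, 20]) cube([522, 20, 343]);
translate([452, 873, 20]) cube([522, 20, 343]);
translate([452, 385, 20]) cube([20, 488, 343]);
translate([954, 385, 20]) cube([20, 488, 343]);


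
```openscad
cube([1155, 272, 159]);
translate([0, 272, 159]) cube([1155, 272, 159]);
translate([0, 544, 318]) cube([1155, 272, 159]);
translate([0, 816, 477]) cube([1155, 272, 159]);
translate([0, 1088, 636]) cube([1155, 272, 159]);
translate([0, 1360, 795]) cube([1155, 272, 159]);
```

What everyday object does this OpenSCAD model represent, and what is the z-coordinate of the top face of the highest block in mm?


A staircase. The total rise is 954 mm.

6 identical blocks, each offset up and back from the previous — a staircase. Each step is 159 mm tall and there are 6 of them, so the total rise is 6 × 159 = 954 mm.


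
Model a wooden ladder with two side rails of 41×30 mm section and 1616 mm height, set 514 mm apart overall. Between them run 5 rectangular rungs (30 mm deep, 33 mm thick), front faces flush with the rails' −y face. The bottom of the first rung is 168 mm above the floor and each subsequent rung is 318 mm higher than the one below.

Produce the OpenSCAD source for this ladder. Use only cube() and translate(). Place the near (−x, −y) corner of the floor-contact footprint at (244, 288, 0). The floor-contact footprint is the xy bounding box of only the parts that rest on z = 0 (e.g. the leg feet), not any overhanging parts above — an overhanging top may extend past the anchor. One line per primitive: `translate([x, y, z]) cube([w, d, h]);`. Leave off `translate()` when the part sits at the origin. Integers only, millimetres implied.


// rung span = 514 - 2*41 = 432
// rung[k] z = 168 + k*318
translate([244, 288, 0]) cube([41, 30, 1616]);
translate([717, 288, 0]) cube([41, 30, 1616]);
translate([285, 288, 168]) cube([432, 30, 33]);
translate([285, 288, 486]) cube([432, 30, 33]);
translate([285, 288, 804]) cube([432, 30, 33]);
translate([285, 288, 1122]) cube([432, 30, 33]);
translate([285, 288, 1440]) cube([432, 30, 33]);


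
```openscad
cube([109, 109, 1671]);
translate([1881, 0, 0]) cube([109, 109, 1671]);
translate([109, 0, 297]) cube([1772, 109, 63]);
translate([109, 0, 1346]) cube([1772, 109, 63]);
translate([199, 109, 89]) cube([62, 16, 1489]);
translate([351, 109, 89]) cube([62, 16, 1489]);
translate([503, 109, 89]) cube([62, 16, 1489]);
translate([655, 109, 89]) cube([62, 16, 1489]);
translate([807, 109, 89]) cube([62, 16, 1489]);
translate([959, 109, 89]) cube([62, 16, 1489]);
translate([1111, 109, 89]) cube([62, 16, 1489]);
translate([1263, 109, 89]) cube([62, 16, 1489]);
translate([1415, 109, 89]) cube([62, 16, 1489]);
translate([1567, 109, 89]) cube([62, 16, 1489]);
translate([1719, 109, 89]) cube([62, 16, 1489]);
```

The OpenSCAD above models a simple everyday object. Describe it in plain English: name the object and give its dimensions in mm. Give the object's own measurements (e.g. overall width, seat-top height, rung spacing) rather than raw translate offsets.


A fence section. Two 109×109 mm posts, 1671 mm tall, stand on the floor with a clear span of 1772 mm between their inner faces. Two horizontal rails of 109×63 mm section span the gap between the posts with their undersides at z = 297 mm and z = 1346 mm, flush with the posts' −y face. 11 pickets, each 62 mm wide, 16 mm thick and 1489 mm tall, are fixed to the +y face of the rails with their bottoms at z = 89 mm, spaced across the span with a 90 mm gap after the −x post and between neighbouring pickets, with 100 mm left before the +x post.


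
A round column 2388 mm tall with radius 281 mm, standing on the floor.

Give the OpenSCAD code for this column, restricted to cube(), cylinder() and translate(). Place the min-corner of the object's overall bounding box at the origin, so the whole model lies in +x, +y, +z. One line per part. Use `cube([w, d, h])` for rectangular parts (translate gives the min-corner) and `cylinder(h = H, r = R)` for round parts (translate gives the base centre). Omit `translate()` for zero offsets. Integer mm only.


translate([281, 281, 0]) cylinder(h = 2388, r = 281);


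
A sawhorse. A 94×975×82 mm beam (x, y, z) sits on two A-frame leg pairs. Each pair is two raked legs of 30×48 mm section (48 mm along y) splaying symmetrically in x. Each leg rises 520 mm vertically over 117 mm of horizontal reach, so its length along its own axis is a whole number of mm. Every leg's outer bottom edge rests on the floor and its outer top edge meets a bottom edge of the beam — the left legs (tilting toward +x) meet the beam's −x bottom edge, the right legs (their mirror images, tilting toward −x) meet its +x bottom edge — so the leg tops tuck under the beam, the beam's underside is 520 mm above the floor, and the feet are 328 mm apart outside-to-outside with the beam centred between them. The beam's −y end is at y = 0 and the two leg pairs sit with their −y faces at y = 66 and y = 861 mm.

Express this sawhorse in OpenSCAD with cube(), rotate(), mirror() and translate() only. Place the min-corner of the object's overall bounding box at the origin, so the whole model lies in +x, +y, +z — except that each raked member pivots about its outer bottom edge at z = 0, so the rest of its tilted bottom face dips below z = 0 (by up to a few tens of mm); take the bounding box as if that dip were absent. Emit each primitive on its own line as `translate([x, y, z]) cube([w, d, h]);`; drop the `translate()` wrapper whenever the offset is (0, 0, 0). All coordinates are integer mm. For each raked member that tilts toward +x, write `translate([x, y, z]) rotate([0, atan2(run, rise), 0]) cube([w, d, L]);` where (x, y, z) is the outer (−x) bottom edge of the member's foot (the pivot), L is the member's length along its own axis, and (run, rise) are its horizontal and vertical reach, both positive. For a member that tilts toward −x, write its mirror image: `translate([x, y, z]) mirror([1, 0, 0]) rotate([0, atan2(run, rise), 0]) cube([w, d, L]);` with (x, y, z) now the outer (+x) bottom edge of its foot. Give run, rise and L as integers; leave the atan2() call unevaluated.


translate([117, 0, 520]) cube([94, 975, 82]);
translate([0, 66, 0]) rotate([0, atan2(117, 520), 0]) cube([30, 48, 533]);
translate([328, 66, 0]) mirror([1, 0, 0]) rotate([0, atan2(117, 520), 0]) cube([30, 48, 533]);
translate([0, 861, 0]) rotate([0, atan2(117, 520), 0]) cube([30, 48, 533]);
translate([328, 861, 0]) mirror([1, 0, 0]) rotate([0, atan2(117, 520), 0]) cube([30, 48, 533]);


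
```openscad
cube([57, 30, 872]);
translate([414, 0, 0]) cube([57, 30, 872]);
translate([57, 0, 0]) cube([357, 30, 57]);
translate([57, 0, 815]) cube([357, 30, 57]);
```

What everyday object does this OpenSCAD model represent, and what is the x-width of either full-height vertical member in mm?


A picture frame. The border width is 57 mm.

Four thin pieces enclosing a rectangular opening — a picture frame. The two full-height stiles are 872 mm tall; the top rail sits at z = 815 and is 57 mm tall, so the border above the opening is 872 − 815 = 57 mm, matching the stile x-width.


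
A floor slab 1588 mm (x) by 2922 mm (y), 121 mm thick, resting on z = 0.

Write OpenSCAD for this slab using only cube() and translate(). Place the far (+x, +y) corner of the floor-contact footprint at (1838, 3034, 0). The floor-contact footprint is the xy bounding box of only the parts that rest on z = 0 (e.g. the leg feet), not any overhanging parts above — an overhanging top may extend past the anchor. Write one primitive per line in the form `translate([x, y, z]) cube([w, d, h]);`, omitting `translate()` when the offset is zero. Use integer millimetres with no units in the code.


translate([250, 112, 0]) cube([1588, 2922, 121]);


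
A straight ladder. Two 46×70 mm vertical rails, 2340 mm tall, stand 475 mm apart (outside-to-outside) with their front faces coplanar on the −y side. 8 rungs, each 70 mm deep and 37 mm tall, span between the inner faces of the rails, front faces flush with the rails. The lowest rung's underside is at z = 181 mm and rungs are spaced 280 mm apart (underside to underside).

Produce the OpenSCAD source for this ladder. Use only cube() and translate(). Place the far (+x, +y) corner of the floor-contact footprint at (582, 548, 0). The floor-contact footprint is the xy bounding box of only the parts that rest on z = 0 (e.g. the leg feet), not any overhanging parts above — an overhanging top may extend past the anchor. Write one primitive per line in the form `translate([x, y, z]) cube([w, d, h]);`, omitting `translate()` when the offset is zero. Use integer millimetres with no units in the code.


translate([107, 478, 0]) cube([46, 70, 2340]);
translate([536, 478, 0]) cube([46, 70, 2340]);
translate([153, 478, 181]) cube([383, 70, 37]);
translate([153, 478, 461]) cube([383, 70, 37]);
translate([153, 478, 741]) cube([383, 70, 37]);
translate([153, 478, 1021]) cube([383, 70, 37]);
translate([153, 478, 1301]) cube([383, 70, 37]);
translate([153, 478, 1581]) cube([383, 70, 37]);
translate([153, 478, 1861]) cube([383, 70, 37]);
translate([153, 478, 2141]) cube([383, 70, 37]);


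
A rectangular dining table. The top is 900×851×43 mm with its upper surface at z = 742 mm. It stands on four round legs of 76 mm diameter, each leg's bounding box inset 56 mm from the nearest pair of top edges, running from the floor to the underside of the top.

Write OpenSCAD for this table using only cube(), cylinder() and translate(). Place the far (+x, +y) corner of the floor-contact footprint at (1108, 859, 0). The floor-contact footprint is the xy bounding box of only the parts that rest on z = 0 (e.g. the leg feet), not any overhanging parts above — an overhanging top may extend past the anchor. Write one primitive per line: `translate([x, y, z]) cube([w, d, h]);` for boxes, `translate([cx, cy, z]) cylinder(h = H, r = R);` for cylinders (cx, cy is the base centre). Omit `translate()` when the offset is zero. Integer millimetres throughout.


translate([264, 64, 699]) cube([900, 851, 43]);
translate([358, 158, 0]) cylinder(h = 699, r = 38);
translate([1070, 158, 0]) cylinder(h = 699, r = 38);
translate([358, 821, 0]) cylinder(h = 699, r = 38);
translate([1070, 821, 0]) cylinder(h = 699, r = 38);


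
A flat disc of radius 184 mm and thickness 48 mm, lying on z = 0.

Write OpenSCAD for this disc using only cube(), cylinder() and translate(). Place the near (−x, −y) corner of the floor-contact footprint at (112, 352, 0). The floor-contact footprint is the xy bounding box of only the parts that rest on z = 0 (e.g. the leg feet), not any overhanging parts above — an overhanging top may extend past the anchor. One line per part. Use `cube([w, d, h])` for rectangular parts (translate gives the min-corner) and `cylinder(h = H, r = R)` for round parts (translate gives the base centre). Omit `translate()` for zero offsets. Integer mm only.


translate([296, 536, 0]) cylinder(h = 48, r = 184);


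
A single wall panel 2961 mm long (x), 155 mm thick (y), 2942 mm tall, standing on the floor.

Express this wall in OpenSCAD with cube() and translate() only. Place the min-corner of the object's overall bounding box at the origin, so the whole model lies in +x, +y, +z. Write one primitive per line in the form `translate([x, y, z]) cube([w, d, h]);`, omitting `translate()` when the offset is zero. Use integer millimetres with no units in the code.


cube([2961, 155, 2942]);


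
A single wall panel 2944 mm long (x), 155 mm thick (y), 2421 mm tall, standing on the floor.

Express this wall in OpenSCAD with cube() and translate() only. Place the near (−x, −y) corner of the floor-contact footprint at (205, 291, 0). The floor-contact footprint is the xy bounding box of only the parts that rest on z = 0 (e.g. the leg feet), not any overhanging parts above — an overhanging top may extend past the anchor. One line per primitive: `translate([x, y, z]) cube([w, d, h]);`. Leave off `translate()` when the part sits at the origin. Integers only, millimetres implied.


translate([205, 291, 0]) cube([2944, 155, 2421]);


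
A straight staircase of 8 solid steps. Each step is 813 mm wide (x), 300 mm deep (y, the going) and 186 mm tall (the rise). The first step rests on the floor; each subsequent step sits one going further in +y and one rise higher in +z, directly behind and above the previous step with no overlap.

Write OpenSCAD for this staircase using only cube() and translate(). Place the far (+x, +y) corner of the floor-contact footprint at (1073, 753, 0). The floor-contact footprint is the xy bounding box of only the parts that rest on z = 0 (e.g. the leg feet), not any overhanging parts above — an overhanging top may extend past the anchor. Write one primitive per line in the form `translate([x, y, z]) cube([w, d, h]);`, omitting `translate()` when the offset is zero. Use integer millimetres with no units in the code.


translate([260, 453, 0]) cube([813, 300, 186]);
translate([260, 753, 186]) cube([813, 300, 186]);
translate([260, 1053, 372]) cube([813, 300, 186]);
translate([260, 1353, 558]) cube([813, 300, 186]);
translate([260, 1653, 744]) cube([813, 300, 186]);
translate([260, 1953, 930]) cube([813, 300, 186]);
translate([260, 2253, 1116]) cube([813, 300, 186]);
translate([260, 2553, 1302]) cube([813, 300, 186]);


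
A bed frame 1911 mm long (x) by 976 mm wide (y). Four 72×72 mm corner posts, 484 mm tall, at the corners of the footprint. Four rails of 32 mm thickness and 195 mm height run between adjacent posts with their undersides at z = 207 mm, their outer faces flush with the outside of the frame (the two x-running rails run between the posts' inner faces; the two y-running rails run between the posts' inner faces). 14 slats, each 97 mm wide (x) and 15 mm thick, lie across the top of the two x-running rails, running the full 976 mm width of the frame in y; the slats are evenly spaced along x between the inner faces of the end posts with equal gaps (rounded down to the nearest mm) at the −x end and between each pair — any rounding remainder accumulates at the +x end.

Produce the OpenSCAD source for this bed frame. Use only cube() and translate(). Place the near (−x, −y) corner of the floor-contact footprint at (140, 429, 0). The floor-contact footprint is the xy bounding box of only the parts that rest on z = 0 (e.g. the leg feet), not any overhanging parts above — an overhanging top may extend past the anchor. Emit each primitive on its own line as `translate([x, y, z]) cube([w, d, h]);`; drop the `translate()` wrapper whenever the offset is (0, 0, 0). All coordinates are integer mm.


translate([140, 429, 0]) cube([72, 72, 484]);
translate([140, 1333, 0]) cube([72, 72, 484]);
translate([1979, 429, 0]) cube([72, 72, 484]);
translate([1979, 1333, 0]) cube([72, 72, 484]);
translate([212, 429, 207]) cube([1767, 32, 195]);
translate([212, 1373, 207]) cube([1767, 32, 195]);
translate([140, 501, 207]) cube([32, 832, 195]);
translate([2019, 501, 207]) cube([32, 832, 195]);
translate([239, 429, 402]) cube([97, 976, 15]);
translate([363, 429, 402]) cube([97, 976, 15]);
translate([487, 429, 402]) cube([97, 976, 15]);
translate([611, 429, 402]) cube([97, 976, 15]);
translate([735, 429, 402]) cube([97, 976, 15]);
translate([859, 429, 402]) cube([97, 976, 15]);
translate([983, 429, 402]) cube([97, 976, 15]);
translate([1107, 429, 402]) cube([97, 976, 15]);
translate([1231, 429, 402]) cube([97, 976, 15]);
translate([1355, 429, 402]) cube([97, 976, 15]);
translate([1479, 429, 402]) cube([97, 976, 15]);
translate([1603, 429, 402]) cube([97, 976, 15]);
translate([1727, 429, 402]) cube([97, 976, 15]);
translate([1851, 429, 402]) cube([97, 976, 15]);


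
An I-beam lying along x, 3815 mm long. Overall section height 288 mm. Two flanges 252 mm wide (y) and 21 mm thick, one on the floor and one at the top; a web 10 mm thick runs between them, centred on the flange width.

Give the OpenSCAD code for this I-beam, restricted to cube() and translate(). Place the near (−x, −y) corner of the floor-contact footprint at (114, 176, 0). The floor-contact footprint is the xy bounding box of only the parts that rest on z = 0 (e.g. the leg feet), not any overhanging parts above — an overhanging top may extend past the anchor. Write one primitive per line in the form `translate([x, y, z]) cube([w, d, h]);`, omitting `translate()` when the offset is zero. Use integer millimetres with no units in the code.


translate([114, 176, 0]) cube([3815, 252, 21]);
translate([114, 297, 21]) cube([3815, 10, 246]);
translate([114, 176, 267]) cube([3815, 252, 21]);


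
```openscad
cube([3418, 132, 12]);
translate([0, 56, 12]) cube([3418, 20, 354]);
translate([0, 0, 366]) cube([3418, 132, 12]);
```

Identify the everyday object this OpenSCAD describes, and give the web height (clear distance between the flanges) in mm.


An I-beam. The web height is 354 mm.

Two wide flanges with a thin centred web — an I-beam. Overall 378 mm minus two 12 mm flanges gives a web of 378 − 2·12 = 354 mm.


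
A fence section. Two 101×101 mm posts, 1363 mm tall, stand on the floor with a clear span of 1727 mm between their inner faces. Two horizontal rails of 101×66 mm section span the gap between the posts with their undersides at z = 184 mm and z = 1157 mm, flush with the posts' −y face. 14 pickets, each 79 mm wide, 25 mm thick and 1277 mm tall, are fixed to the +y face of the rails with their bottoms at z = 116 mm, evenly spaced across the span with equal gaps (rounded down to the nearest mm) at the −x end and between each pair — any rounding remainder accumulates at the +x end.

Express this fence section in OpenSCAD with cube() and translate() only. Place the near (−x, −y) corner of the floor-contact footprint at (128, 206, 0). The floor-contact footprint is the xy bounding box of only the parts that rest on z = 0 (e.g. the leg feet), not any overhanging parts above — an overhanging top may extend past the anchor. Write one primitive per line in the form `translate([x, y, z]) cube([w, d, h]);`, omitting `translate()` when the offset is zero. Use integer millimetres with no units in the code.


translate([128, 206, 0]) cube([101, 101, 1363]);
translate([1956, 206, 0]) cube([101, 101, 1363]);
translate([229, 206, 184]) cube([1727, 101, 66]);
translate([229, 206, 1157]) cube([1727, 101, 66]);
translate([270, 307, 116]) cube([79, 25, 1277]);
translate([390, 307, 116]) cube([79, 25, 1277]);
translate([510, 307, 116]) cube([79, 25, 1277]);
translate([630, 307, 116]) cube([79, 25, 1277]);
translate([750, 307, 116]) cube([79, 25, 1277]);
translate([870, 307, 116]) cube([79, 25, 1277]);
translate([990, 307, 116]) cube([79, 25, 1277]);
translate([1110, 307, 116]) cube([79, 25, 1277]);
translate([1230, 307, 116]) cube([79, 25, 1277]);
translate([1350, 307, 116]) cube([79, 25, 1277]);
translate([1470, 307, 116]) cube([79, 25, 1277]);
translate([1590, 307, 116]) cube([79, 25, 1277]);
translate([1710, 307, 116]) cube([79, 25, 1277]);
translate([1830, 307, 116]) cube([79, 25, 1277]);


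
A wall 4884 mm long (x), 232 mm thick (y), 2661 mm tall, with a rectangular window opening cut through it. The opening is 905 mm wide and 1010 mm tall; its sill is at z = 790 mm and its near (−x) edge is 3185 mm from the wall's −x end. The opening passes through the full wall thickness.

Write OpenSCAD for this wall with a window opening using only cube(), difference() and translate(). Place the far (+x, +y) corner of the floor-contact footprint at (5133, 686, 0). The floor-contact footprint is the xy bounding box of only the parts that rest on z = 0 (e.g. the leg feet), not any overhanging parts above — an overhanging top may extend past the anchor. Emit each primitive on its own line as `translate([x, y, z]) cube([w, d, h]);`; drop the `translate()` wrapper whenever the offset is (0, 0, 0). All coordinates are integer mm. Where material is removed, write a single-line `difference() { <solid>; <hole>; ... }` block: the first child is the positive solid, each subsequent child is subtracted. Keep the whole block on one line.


difference() { translate([249, 454, 0]) cube([4884, 232, 2661]); translate([3434, 454, 790]) cube([905, 232, 1010]); }


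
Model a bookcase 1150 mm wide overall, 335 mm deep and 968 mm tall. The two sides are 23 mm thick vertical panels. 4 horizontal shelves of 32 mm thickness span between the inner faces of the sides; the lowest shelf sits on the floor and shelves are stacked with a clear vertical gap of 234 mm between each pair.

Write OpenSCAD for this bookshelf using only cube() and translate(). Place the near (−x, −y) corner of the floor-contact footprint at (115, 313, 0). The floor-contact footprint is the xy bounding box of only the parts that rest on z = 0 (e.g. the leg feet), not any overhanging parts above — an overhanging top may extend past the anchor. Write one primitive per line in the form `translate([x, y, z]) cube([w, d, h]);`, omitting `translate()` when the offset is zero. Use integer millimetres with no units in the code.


translate([115, 313, 0]) cube([23, 335, 968]);
translate([1242, 313, 0]) cube([23, 335, 968]);
translate([138, 313, 0]) cube([1104, 335, 32]);
translate([138, 313, 266]) cube([1104, 335, 32]);
translate([138, 313, 532]) cube([1104, 335, 32]);
translate([138, 313, 798]) cube([1104, 335, 32]);


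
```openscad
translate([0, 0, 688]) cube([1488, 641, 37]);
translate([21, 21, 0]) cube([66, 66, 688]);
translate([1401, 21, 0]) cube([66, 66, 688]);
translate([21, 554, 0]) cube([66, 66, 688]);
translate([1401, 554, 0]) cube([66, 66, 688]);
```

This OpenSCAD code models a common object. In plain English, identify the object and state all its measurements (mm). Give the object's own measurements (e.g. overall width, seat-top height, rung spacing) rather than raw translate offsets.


A rectangular dining table. The top is 1488×641×37 mm with its upper surface at z = 725 mm. It stands on four 66×66 mm square legs, each inset 21 mm from the nearest pair of top edges, running from the floor to the underside of the top.
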